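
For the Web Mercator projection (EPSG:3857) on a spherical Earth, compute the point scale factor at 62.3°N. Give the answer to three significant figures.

2.15

Mercator is conformal, so the point scale is isotropic: h = k = sec φ = 1/cos φ.
k = 1/cos 62.3° = 1/0.4648 = 2.151.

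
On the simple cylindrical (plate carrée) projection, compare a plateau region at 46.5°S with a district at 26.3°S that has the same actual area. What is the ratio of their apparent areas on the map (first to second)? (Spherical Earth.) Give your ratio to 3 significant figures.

1.30

Plate carrée maps x = Rλ, y = Rφ. The meridian scale is h = 1 and the parallel scale is k = 1/cos φ = sec φ.
Areal scale at 46.5°: h·k = 1.000 × 1.453 = 1.453.
Areal scale at 26.3°: h·k = 1.000 × 1.115 = 1.115.
Ratio = 1.453/1.115 ≈ 1.30.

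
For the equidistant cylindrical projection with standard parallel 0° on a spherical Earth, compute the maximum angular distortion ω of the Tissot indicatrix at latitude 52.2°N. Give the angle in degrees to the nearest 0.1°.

For the equirectangular projection with φ₀ = 0 (plate carrée), h = 1 along meridians and k = sec φ along parallels.
At 52.2°: h = 1.000, k = 1.632; principal scales a = 1.632, b = 1.000.
sin(ω/2) = (a − b)/(a + b) = 0.6316/2.632 = 0.2400, so ω = 2 arcsin(0.2400) ≈ 27.8°.

27.8°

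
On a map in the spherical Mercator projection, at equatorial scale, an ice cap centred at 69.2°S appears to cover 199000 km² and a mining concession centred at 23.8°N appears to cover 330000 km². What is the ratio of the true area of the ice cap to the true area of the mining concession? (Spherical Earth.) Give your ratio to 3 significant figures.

0.0908

Since Mercator area scale is 1/cos²φ, the true area equals the apparent area multiplied by cos²φ.
True area of ice cap: 199000 × cos²(69.2°) = 199000 × 0.1261 = 25090 km².
True area of mining concession: 330000 × cos²(23.8°) = 330000 × 0.8372 = 276300 km².
Ratio = 25090 / 276300 ≈ 0.0908.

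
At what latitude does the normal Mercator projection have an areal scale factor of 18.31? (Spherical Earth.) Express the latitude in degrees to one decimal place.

76.5°

Mercator areal scale is sec²φ.
sec²φ = 18.31  ⇒  cos²φ = 0.05461  ⇒  cos φ = 0.2337.
φ = arccos(0.2337) ≈ 76.5°.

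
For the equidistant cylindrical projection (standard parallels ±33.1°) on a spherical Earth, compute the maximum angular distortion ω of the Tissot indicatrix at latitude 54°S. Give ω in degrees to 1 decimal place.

The equidistant cylindrical projection with φ₀ = 33.1° has h = 1 (meridians true) and k = cos φ₀ / cos φ along parallels.
At 54°: h = 1.000, k = 1.425; principal scales a = 1.425, b = 1.000.
sin(ω/2) = (a − b)/(a + b) = 0.4252/2.425 = 0.1753, so ω = 2 arcsin(0.1753) ≈ 20.2°.

20.2°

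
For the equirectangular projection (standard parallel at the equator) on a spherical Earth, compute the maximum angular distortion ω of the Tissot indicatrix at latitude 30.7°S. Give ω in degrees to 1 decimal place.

For the equirectangular projection with φ₀ = 0 (plate carrée), h = 1 along meridians and k = sec φ along parallels.
At 30.7°: h = 1.000, k = 1.163; principal scales a = 1.163, b = 1.000.
sin(ω/2) = (a − b)/(a + b) = 0.1630/2.163 = 0.07535, so ω = 2 arcsin(0.07535) ≈ 8.6°.

8.6°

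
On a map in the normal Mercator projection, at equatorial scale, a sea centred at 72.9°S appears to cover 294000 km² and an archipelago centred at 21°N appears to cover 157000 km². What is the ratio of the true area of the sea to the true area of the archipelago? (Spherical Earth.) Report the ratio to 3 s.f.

Since Mercator area scale is 1/cos²φ, the true area equals the apparent area multiplied by cos²φ.
True area of sea: 294000 × cos²(72.9°) = 294000 × 0.08646 = 25420 km².
True area of archipelago: 157000 × cos²(21°) = 157000 × 0.8716 = 136800 km².
Ratio = 25420 / 136800 ≈ 0.186.

0.186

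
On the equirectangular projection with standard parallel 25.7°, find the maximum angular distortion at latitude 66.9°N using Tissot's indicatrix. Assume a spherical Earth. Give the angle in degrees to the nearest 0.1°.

The equidistant cylindrical projection with φ₀ = 25.7° has h = 1 (meridians true) and k = cos φ₀ / cos φ along parallels.
At 66.9°: h = 1.000, k = 2.297; principal scales a = 2.297, b = 1.000.
sin(ω/2) = (a − b)/(a + b) = 1.297/3.297 = 0.3933, so ω = 2 arcsin(0.3933) ≈ 46.3°.

46.3°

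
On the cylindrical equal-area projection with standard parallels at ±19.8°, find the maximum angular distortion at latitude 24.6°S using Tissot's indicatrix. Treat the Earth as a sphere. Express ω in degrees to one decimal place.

3.9°

A cylindrical equal-area projection with standard parallel φ₀ has meridian scale h = cos φ / cos φ₀ and parallel scale k = cos φ₀ / cos φ (so areas are preserved, h·k = 1).
At 24.6°: h = 0.9664, k = 1.035; principal scales a = 1.035, b = 0.9664.
sin(ω/2) = (a − b)/(a + b) = 0.06844/2.001 = 0.03420, so ω = 2 arcsin(0.03420) ≈ 3.9°.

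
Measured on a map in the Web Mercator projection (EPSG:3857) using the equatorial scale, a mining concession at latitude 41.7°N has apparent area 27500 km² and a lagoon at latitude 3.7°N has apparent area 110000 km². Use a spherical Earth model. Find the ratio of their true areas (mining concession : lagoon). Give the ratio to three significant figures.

0.140

Since Mercator area scale is 1/cos²φ, the true area equals the apparent area multiplied by cos²φ.
True area of mining concession: 27500 × cos²(41.7°) = 27500 × 0.5575 = 15330 km².
True area of lagoon: 110000 × cos²(3.7°) = 110000 × 0.9958 = 109500 km².
Ratio = 15330 / 109500 ≈ 0.140.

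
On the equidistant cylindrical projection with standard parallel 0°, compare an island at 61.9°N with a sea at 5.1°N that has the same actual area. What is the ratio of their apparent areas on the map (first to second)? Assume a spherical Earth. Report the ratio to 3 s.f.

2.11

In the plate carrée (x = Rλ, y = Rφ), meridians are true-scale (h = 1) and parallels are stretched by k = sec φ.
Areal scale at 61.9°: h·k = 1.000 × 2.123 = 2.123.
Areal scale at 5.1°: h·k = 1.000 × 1.004 = 1.004.
Ratio = 2.123/1.004 ≈ 2.11.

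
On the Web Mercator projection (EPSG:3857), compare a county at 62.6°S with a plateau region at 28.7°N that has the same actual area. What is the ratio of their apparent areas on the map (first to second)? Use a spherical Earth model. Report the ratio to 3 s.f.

3.63

On Mercator, area is exaggerated by sec²φ = 1/cos²φ.
At 62.6°: sec²(62.6°) = 1/0.4602² = 4.722.
At 28.7°: sec²(28.7°) = 1/0.8771² = 1.300.
Ratio = 4.722/1.300 = cos²(28.7°)/cos²(62.6°) ≈ 3.63.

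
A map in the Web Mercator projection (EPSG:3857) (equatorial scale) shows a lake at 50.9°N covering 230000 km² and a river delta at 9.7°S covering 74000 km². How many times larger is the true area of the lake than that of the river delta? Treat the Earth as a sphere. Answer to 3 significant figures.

1.27

Mercator's areal exaggeration is sec²φ; hence true area = (apparent area) · cos²φ.
True area of lake: 230000 × cos²(50.9°) = 230000 × 0.3978 = 91480 km².
True area of river delta: 74000 × cos²(9.7°) = 74000 × 0.9716 = 71900 km².
Ratio = 91480 / 71900 ≈ 1.27.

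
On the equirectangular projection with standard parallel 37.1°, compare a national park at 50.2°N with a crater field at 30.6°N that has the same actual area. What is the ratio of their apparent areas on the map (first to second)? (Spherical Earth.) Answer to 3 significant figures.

1.34

In the equirectangular projection with standard parallel φ₀ = 37.1° (x = Rλ cos φ₀, y = Rφ), meridians are true-scale (h = 1) and the parallel scale is k = cos φ₀ / cos φ.
Areal scale at 50.2°: h·k = 1.000 × 1.246 = 1.246.
Areal scale at 30.6°: h·k = 1.000 × 0.9266 = 0.9266.
Ratio = 1.246/0.9266 ≈ 1.34.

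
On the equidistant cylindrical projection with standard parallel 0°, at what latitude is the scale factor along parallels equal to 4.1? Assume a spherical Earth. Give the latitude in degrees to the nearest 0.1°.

75.9°

Plate carrée: h = 1, k = sec φ along parallels.
sec φ = 4.1  ⇒  cos φ = 0.2439  ⇒  φ ≈ 75.9°.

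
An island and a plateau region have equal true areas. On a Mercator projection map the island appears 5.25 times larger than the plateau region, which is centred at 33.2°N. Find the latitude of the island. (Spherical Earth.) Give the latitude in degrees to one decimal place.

68.6°

On Mercator, (apparent₁)/(apparent₂) = sec²φ₁ / sec²φ₂ when true areas are equal.
cos²φ₂ / cos²φ₁ = 5.25  ⇒  cos φ₁ = cos 33.2° / √5.25 = 0.8368/2.291 = 0.3652.
φ₁ = arccos(0.3652) ≈ 68.6°.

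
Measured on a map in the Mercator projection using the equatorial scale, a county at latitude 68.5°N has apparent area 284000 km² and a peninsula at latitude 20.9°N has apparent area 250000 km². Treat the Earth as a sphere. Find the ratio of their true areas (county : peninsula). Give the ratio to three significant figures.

0.175

Mercator's areal exaggeration is sec²φ; hence true area = (apparent area) · cos²φ.
True area of county: 284000 × cos²(68.5°) = 284000 × 0.1343 = 38150 km².
True area of peninsula: 250000 × cos²(20.9°) = 250000 × 0.8727 = 218200 km².
Ratio = 38150 / 218200 ≈ 0.175.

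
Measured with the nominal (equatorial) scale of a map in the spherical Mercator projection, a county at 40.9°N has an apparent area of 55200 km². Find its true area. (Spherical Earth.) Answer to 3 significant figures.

31500 km²

The Mercator projection is conformal; its linear scale factor is the same in every direction and equals sec φ = 1/cos φ.
Areal scale = k² = sec²φ = 1/cos²(40.9°) = 1/0.7559² = 1.750.
True area = apparent / (areal scale) = 55200 / 1.750 ≈ 31500 km².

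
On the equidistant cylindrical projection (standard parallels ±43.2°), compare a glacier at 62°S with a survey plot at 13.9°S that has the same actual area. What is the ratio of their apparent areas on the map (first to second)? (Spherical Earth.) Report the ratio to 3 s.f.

In the equirectangular projection with standard parallel φ₀ = 43.2° (x = Rλ cos φ₀, y = Rφ), meridians are true-scale (h = 1) and the parallel scale is k = cos φ₀ / cos φ.
Areal scale at 62°: h·k = 1.000 × 1.553 = 1.553.
Areal scale at 13.9°: h·k = 1.000 × 0.7510 = 0.7510.
Ratio = 1.553/0.7510 ≈ 2.07.

2.07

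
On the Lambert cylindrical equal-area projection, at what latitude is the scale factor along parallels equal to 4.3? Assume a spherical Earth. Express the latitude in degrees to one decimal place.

76.6°

The Lambert cylindrical equal-area projection is the cylindrical equal-area projection with its standard parallel at the equator (φ₀ = 0). Cylindrical equal-area (φ₀ = 0°): h = cos φ / cos 0° along meridians, k = cos 0° / cos φ along parallels; h·k = 1.
k = cos φ₀ / cos φ = 4.3  ⇒  cos φ = cos 0° / 4.3 = 0.2326.
φ = arccos(0.2326) ≈ 76.6°.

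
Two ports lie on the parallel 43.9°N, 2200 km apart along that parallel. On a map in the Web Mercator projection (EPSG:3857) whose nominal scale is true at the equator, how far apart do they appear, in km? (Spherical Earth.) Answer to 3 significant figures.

3050 km

For Mercator, h = k = sec φ (a conformal cylindrical projection has a single point scale, 1/cos φ).
Along the parallel, k = sec 43.9° = 1/0.7206 = 1.388.
Map distance = 2200 × 1.388 ≈ 3050 km.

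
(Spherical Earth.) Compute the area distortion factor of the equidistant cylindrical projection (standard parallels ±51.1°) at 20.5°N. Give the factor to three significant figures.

With standard parallel φ₀ = 51.1°, the equirectangular projection gives x = Rλ cos φ₀, y = Rφ, so h = 1 and k = cos 51.1° / cos φ.
Areal scale = h·k = 1 × cos φ₀ / cos φ; at 20.5°, h = 1.000, k = 0.6704, so h·k = 0.6704.

0.670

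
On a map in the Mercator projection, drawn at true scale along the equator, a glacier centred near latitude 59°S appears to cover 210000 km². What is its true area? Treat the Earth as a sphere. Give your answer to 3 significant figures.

The Mercator projection is conformal; its linear scale factor is the same in every direction and equals sec φ = 1/cos φ.
Areal scale = k² = sec²φ = 1/cos²(59°) = 1/0.5150² = 3.770.
True area = apparent / (areal scale) = 210000 / 3.770 ≈ 55700 km².

55700 km²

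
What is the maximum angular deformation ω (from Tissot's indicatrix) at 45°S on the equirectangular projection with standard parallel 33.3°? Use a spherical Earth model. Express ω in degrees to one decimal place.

9.6°

The equidistant cylindrical projection with φ₀ = 33.3° has h = 1 (meridians true) and k = cos φ₀ / cos φ along parallels.
At 45°: h = 1.000, k = 1.182; principal scales a = 1.182, b = 1.000.
sin(ω/2) = (a − b)/(a + b) = 0.1820/2.182 = 0.08341, so ω = 2 arcsin(0.08341) ≈ 9.6°.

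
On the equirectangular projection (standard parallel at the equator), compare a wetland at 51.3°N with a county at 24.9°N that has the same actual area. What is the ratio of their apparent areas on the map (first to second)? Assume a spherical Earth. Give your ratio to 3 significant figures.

For the equirectangular projection with φ₀ = 0 (plate carrée), h = 1 along meridians and k = sec φ along parallels.
Areal scale at 51.3°: h·k = 1.000 × 1.599 = 1.599.
Areal scale at 24.9°: h·k = 1.000 × 1.102 = 1.102.
Ratio = 1.599/1.102 ≈ 1.45.

1.45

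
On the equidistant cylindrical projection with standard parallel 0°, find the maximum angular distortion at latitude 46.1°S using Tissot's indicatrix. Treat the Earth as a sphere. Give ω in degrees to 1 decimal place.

20.9°

For the equirectangular projection with φ₀ = 0 (plate carrée), h = 1 along meridians and k = sec φ along parallels.
At 46.1°: h = 1.000, k = 1.442; principal scales a = 1.442, b = 1.000.
sin(ω/2) = (a − b)/(a + b) = 0.4422/2.442 = 0.1811, so ω = 2 arcsin(0.1811) ≈ 20.9°.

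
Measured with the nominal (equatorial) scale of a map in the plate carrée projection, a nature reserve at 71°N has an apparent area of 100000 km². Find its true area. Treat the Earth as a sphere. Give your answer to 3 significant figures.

32600 km²

In the plate carrée (x = Rλ, y = Rφ), meridians are true-scale (h = 1) and parallels are stretched by k = sec φ.
Areal scale = h·k = 1 × sec φ; at 71°, h = 1.000, k = 3.072, so h·k = 3.072.
True area = apparent / (areal scale) = 100000 / 3.072 ≈ 32600 km².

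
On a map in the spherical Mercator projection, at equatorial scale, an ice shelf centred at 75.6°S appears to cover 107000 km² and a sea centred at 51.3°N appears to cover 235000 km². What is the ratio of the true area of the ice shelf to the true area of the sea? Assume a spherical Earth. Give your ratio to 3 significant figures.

On Mercator the areal scale is sec²φ, so true area = apparent × cos²φ.
True area of ice shelf: 107000 × cos²(75.6°) = 107000 × 0.06185 = 6618 km².
True area of sea: 235000 × cos²(51.3°) = 235000 × 0.3909 = 91870 km².
Ratio = 6618 / 91870 ≈ 0.0720.

0.0720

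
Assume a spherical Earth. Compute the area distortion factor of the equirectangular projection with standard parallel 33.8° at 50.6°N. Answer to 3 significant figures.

1.31

The equidistant cylindrical projection with φ₀ = 33.8° has h = 1 (meridians true) and k = cos φ₀ / cos φ along parallels.
Areal scale = h·k = 1 × cos φ₀ / cos φ; at 50.6°, h = 1.000, k = 1.309, so h·k = 1.309.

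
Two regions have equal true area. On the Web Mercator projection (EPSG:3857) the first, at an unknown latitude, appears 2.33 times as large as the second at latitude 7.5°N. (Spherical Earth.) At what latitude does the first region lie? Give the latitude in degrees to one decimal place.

49.5°

On Mercator, (apparent₁)/(apparent₂) = sec²φ₁ / sec²φ₂ when true areas are equal.
cos²φ₂ / cos²φ₁ = 2.33  ⇒  cos φ₁ = cos 7.5° / √2.33 = 0.9914/1.526 = 0.6495.
φ₁ = arccos(0.6495) ≈ 49.5°.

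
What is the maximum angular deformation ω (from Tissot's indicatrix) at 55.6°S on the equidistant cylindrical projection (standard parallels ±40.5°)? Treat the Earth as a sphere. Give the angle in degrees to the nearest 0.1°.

In the equirectangular projection with standard parallel φ₀ = 40.5° (x = Rλ cos φ₀, y = Rφ), meridians are true-scale (h = 1) and the parallel scale is k = cos φ₀ / cos φ.
At 55.6°: h = 1.000, k = 1.346; principal scales a = 1.346, b = 1.000.
sin(ω/2) = (a − b)/(a + b) = 0.3459/2.346 = 0.1475, so ω = 2 arcsin(0.1475) ≈ 17.0°.

17.0°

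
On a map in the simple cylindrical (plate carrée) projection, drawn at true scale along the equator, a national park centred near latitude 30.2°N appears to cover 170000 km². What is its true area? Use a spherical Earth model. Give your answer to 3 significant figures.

Plate carrée maps x = Rλ, y = Rφ. The meridian scale is h = 1 and the parallel scale is k = 1/cos φ = sec φ.
Areal scale = h·k = 1 × sec φ; at 30.2°, h = 1.000, k = 1.157, so h·k = 1.157.
True area = apparent / (areal scale) = 170000 / 1.157 ≈ 147000 km².

147000 km²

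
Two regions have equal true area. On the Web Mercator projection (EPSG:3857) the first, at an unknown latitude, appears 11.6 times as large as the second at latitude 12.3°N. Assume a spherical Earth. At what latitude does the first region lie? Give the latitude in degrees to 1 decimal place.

73.3°

On Mercator, (apparent₁)/(apparent₂) = sec²φ₁ / sec²φ₂ when true areas are equal.
cos²φ₂ / cos²φ₁ = 11.6  ⇒  cos φ₁ = cos 12.3° / √11.6 = 0.9770/3.406 = 0.2869.
φ₁ = arccos(0.2869) ≈ 73.3°.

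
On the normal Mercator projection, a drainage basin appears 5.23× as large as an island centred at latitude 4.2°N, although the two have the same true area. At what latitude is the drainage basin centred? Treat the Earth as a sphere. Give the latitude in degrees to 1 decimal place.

64.1°

Mercator areal scale is sec²φ, so apparent-area ratio = sec²φ₁ / sec²φ₂ = cos²φ₂ / cos²φ₁.
cos²φ₂ / cos²φ₁ = 5.23  ⇒  cos φ₁ = cos 4.2° / √5.23 = 0.9973/2.287 = 0.4361.
φ₁ = arccos(0.4361) ≈ 64.1°.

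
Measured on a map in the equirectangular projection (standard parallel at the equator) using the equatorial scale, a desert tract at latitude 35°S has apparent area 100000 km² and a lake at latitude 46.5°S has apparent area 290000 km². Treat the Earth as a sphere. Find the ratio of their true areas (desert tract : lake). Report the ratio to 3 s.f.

0.410

Plate carrée has h = 1 and k = sec φ, giving areal scale sec φ; true area = (apparent area) · cos φ.
True area of desert tract: 100000 × cos(35°) = 100000 × 0.8192 = 81920 km².
True area of lake: 290000 × cos(46.5°) = 290000 × 0.6884 = 199600 km².
Ratio = 81920 / 199600 ≈ 0.410.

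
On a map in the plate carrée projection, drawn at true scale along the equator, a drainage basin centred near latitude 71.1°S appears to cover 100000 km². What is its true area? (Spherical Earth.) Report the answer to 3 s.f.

32400 km²

For the equirectangular projection with φ₀ = 0 (plate carrée), h = 1 along meridians and k = sec φ along parallels.
Areal scale = h·k = 1 × sec φ; at 71.1°, h = 1.000, k = 3.087, so h·k = 3.087.
True area = apparent / (areal scale) = 100000 / 3.087 ≈ 32400 km².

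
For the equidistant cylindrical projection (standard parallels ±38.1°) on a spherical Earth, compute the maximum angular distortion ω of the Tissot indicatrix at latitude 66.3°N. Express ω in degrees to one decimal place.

37.8°

In the equirectangular projection with standard parallel φ₀ = 38.1° (x = Rλ cos φ₀, y = Rφ), meridians are true-scale (h = 1) and the parallel scale is k = cos φ₀ / cos φ.
At 66.3°: h = 1.000, k = 1.958; principal scales a = 1.958, b = 1.000.
sin(ω/2) = (a − b)/(a + b) = 0.9578/2.958 = 0.3238, so ω = 2 arcsin(0.3238) ≈ 37.8°.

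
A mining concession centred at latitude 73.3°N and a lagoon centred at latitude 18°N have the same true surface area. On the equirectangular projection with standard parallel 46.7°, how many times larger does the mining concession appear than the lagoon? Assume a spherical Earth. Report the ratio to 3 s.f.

3.31

The equidistant cylindrical projection with φ₀ = 46.7° has h = 1 (meridians true) and k = cos φ₀ / cos φ along parallels.
Areal scale at 73.3°: h·k = 1.000 × 2.387 = 2.387.
Areal scale at 18°: h·k = 1.000 × 0.7211 = 0.7211.
Ratio = 2.387/0.7211 ≈ 3.31.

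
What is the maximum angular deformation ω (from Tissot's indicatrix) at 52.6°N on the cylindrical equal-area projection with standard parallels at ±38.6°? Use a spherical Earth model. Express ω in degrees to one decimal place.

A cylindrical equal-area projection with standard parallel φ₀ has meridian scale h = cos φ / cos φ₀ and parallel scale k = cos φ₀ / cos φ (so areas are preserved, h·k = 1).
At 52.6°: h = 0.7772, k = 1.287; principal scales a = 1.287, b = 0.7772.
sin(ω/2) = (a − b)/(a + b) = 0.5095/2.064 = 0.2469, so ω = 2 arcsin(0.2469) ≈ 28.6°.

28.6°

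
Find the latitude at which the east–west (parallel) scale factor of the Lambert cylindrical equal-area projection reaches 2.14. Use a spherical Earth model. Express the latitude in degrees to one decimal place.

The Lambert cylindrical equal-area projection is the cylindrical equal-area projection with its standard parallel at the equator (φ₀ = 0). A cylindrical equal-area projection with standard parallel φ₀ has meridian scale h = cos φ / cos φ₀ and parallel scale k = cos φ₀ / cos φ (so areas are preserved, h·k = 1).
k = cos φ₀ / cos φ = 2.14  ⇒  cos φ = cos 0° / 2.14 = 0.4673.
φ = arccos(0.4673) ≈ 62.1°.

62.1°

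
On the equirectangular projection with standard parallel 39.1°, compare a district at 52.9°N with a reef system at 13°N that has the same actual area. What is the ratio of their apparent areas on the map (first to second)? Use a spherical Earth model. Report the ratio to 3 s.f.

With standard parallel φ₀ = 39.1°, the equirectangular projection gives x = Rλ cos φ₀, y = Rφ, so h = 1 and k = cos 39.1° / cos φ.
Areal scale at 52.9°: h·k = 1.000 × 1.287 = 1.287.
Areal scale at 13°: h·k = 1.000 × 0.7965 = 0.7965.
Ratio = 1.287/0.7965 ≈ 1.62.

1.62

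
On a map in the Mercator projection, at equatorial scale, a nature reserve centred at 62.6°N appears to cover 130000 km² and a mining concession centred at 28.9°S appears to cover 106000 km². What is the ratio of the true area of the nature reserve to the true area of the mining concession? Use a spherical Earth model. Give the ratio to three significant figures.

0.339

On Mercator the areal scale is sec²φ, so true area = apparent × cos²φ.
True area of nature reserve: 130000 × cos²(62.6°) = 130000 × 0.2118 = 27530 km².
True area of mining concession: 106000 × cos²(28.9°) = 106000 × 0.7664 = 81240 km².
Ratio = 27530 / 81240 ≈ 0.339.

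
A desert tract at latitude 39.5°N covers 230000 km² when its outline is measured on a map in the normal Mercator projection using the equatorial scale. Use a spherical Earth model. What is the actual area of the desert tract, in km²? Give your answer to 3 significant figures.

137000 km²

For Mercator, h = k = sec φ (a conformal cylindrical projection has a single point scale, 1/cos φ).
Areal scale = k² = sec²φ = 1/cos²(39.5°) = 1/0.7716² = 1.680.
True area = apparent / (areal scale) = 230000 / 1.680 ≈ 137000 km².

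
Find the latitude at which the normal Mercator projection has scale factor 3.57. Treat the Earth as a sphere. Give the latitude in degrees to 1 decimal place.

Mercator scale is k = sec φ = 1/cos φ.
1/cos φ = 3.57  ⇒  cos φ = 0.2801  ⇒  φ = arccos(0.2801) ≈ 73.7°.

73.7°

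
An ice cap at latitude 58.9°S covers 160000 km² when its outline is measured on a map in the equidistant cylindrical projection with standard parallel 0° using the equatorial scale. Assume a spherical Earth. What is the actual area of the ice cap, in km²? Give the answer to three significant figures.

82600 km²

In the plate carrée (x = Rλ, y = Rφ), meridians are true-scale (h = 1) and parallels are stretched by k = sec φ.
Areal scale = h·k = 1 × sec φ; at 58.9°, h = 1.000, k = 1.936, so h·k = 1.936.
True area = apparent / (areal scale) = 160000 / 1.936 ≈ 82600 km².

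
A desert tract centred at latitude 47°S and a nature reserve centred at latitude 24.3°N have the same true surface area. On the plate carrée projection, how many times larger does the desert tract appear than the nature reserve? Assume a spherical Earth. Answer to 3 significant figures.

In the plate carrée (x = Rλ, y = Rφ), meridians are true-scale (h = 1) and parallels are stretched by k = sec φ.
Areal scale at 47°: h·k = 1.000 × 1.466 = 1.466.
Areal scale at 24.3°: h·k = 1.000 × 1.097 = 1.097.
Ratio = 1.466/1.097 ≈ 1.34.

1.34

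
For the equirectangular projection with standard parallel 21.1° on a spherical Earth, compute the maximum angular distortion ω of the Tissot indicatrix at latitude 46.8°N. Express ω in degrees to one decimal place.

17.7°

The equidistant cylindrical projection with φ₀ = 21.1° has h = 1 (meridians true) and k = cos φ₀ / cos φ along parallels.
At 46.8°: h = 1.000, k = 1.363; principal scales a = 1.363, b = 1.000.
sin(ω/2) = (a − b)/(a + b) = 0.3629/2.363 = 0.1536, so ω = 2 arcsin(0.1536) ≈ 17.7°.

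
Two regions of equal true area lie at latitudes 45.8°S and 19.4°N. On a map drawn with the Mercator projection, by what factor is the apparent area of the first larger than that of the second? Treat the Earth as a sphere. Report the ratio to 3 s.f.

Mercator is conformal with k = sec φ, so areal scale = k² = sec²φ.
At 45.8°: sec²(45.8°) = 1/0.6972² = 2.057.
At 19.4°: sec²(19.4°) = 1/0.9432² = 1.124.
Ratio = 2.057/1.124 = cos²(19.4°)/cos²(45.8°) ≈ 1.83.

1.83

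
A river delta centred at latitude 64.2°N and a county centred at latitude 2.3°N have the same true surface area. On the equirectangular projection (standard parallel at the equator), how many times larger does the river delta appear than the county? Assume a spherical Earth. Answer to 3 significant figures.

2.30

In the plate carrée (x = Rλ, y = Rφ), meridians are true-scale (h = 1) and parallels are stretched by k = sec φ.
Areal scale at 64.2°: h·k = 1.000 × 2.298 = 2.298.
Areal scale at 2.3°: h·k = 1.000 × 1.001 = 1.001.
Ratio = 2.298/1.001 ≈ 2.30.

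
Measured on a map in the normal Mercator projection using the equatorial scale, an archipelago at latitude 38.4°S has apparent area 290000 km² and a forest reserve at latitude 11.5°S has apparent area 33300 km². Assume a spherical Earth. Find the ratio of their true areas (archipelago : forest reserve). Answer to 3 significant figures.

5.57

Since Mercator area scale is 1/cos²φ, the true area equals the apparent area multiplied by cos²φ.
True area of archipelago: 290000 × cos²(38.4°) = 290000 × 0.6142 = 178100 km².
True area of forest reserve: 33300 × cos²(11.5°) = 33300 × 0.9603 = 31980 km².
Ratio = 178100 / 31980 ≈ 5.57.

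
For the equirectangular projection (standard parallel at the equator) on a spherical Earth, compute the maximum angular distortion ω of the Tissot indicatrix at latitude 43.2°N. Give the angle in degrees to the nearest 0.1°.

In the plate carrée (x = Rλ, y = Rφ), meridians are true-scale (h = 1) and parallels are stretched by k = sec φ.
At 43.2°: h = 1.000, k = 1.372; principal scales a = 1.372, b = 1.000.
sin(ω/2) = (a − b)/(a + b) = 0.3718/2.372 = 0.1568, so ω = 2 arcsin(0.1568) ≈ 18.0°.

18.0°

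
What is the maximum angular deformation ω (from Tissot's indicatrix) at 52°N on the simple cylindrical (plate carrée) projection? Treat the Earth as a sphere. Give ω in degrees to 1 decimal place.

For the equirectangular projection with φ₀ = 0 (plate carrée), h = 1 along meridians and k = sec φ along parallels.
At 52°: h = 1.000, k = 1.624; principal scales a = 1.624, b = 1.000.
sin(ω/2) = (a − b)/(a + b) = 0.6243/2.624 = 0.2379, so ω = 2 arcsin(0.2379) ≈ 27.5°.

27.5°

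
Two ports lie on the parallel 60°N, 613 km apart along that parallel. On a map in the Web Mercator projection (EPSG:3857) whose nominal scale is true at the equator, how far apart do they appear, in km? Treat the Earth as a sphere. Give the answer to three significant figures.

Mercator is conformal, so the point scale is isotropic: h = k = sec φ = 1/cos φ.
Along the parallel, k = sec 60° = 1/0.5000 = 2.000.
Map distance = 613 × 2.000 ≈ 1230 km.

1230 km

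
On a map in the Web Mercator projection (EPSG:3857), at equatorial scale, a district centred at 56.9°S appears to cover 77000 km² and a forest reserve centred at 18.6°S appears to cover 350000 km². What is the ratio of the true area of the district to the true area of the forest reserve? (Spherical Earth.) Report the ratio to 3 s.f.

Since Mercator area scale is 1/cos²φ, the true area equals the apparent area multiplied by cos²φ.
True area of district: 77000 × cos²(56.9°) = 77000 × 0.2982 = 22960 km².
True area of forest reserve: 350000 × cos²(18.6°) = 350000 × 0.8983 = 314400 km².
Ratio = 22960 / 314400 ≈ 0.0730.

0.0730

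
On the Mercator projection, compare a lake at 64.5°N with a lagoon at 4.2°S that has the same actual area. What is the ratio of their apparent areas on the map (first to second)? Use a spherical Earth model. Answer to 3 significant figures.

On Mercator, area is exaggerated by sec²φ = 1/cos²φ.
At 64.5°: sec²(64.5°) = 1/0.4305² = 5.395.
At 4.2°: sec²(4.2°) = 1/0.9973² = 1.005.
Ratio = 5.395/1.005 = cos²(4.2°)/cos²(64.5°) ≈ 5.37.

5.37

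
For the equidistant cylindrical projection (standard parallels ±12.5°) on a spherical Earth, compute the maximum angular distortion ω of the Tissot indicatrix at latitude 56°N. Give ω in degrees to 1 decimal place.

31.5°

With standard parallel φ₀ = 12.5°, the equirectangular projection gives x = Rλ cos φ₀, y = Rφ, so h = 1 and k = cos 12.5° / cos φ.
At 56°: h = 1.000, k = 1.746; principal scales a = 1.746, b = 1.000.
sin(ω/2) = (a − b)/(a + b) = 0.7459/2.746 = 0.2716, so ω = 2 arcsin(0.2716) ≈ 31.5°.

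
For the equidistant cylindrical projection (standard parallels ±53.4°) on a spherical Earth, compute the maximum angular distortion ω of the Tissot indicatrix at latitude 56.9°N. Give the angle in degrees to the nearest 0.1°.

5.0°

The equidistant cylindrical projection with φ₀ = 53.4° has h = 1 (meridians true) and k = cos φ₀ / cos φ along parallels.
At 56.9°: h = 1.000, k = 1.092; principal scales a = 1.092, b = 1.000.
sin(ω/2) = (a − b)/(a + b) = 0.09178/2.092 = 0.04388, so ω = 2 arcsin(0.04388) ≈ 5.0°.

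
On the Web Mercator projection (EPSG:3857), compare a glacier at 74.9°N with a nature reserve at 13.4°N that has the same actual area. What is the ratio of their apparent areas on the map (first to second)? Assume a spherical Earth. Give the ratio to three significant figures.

Mercator areal scale is sec²φ.
At 74.9°: sec²(74.9°) = 1/0.2605² = 14.74.
At 13.4°: sec²(13.4°) = 1/0.9728² = 1.057.
Ratio = 14.74/1.057 = cos²(13.4°)/cos²(74.9°) ≈ 13.9.

13.9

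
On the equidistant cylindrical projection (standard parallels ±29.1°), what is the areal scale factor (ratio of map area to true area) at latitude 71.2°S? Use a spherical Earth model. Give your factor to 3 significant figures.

With standard parallel φ₀ = 29.1°, the equirectangular projection gives x = Rλ cos φ₀, y = Rφ, so h = 1 and k = cos 29.1° / cos φ.
Areal scale = h·k = 1 × cos φ₀ / cos φ; at 71.2°, h = 1.000, k = 2.711, so h·k = 2.711.

2.71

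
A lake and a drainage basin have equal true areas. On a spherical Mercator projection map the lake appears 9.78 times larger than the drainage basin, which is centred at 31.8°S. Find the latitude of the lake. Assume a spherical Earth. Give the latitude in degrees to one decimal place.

74.2°

Mercator areal scale is sec²φ, so apparent-area ratio = sec²φ₁ / sec²φ₂ = cos²φ₂ / cos²φ₁.
cos²φ₂ / cos²φ₁ = 9.78  ⇒  cos φ₁ = cos 31.8° / √9.78 = 0.8499/3.127 = 0.2718.
φ₁ = arccos(0.2718) ≈ 74.2°.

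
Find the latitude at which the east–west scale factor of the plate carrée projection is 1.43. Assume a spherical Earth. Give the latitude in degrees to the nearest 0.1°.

45.6°

Plate carrée: h = 1, k = sec φ along parallels.
sec φ = 1.43  ⇒  cos φ = 0.6993  ⇒  φ ≈ 45.6°.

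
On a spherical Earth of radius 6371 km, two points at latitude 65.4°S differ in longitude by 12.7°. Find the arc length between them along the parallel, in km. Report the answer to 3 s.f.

588 km

Arc length along a parallel = R cos φ · Δλ (with Δλ in radians).
= 6371 × cos 65.4° × (12.7° × π/180) = 6371 × 0.4163 × 0.2217 ≈ 588 km.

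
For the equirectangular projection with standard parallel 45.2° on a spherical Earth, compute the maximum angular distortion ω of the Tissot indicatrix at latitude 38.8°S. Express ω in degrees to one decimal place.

In the equirectangular projection with standard parallel φ₀ = 45.2° (x = Rλ cos φ₀, y = Rφ), meridians are true-scale (h = 1) and the parallel scale is k = cos φ₀ / cos φ.
At 38.8°: h = 1.000, k = 0.9041; principal scales a = 1.000, b = 0.9041.
sin(ω/2) = (a − b)/(a + b) = 0.09586/1.904 = 0.05034, so ω = 2 arcsin(0.05034) ≈ 5.8°.

5.8°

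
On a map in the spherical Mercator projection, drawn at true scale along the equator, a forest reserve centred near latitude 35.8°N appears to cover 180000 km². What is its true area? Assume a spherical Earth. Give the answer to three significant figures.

118000 km²

Mercator is conformal, so the point scale is isotropic: h = k = sec φ = 1/cos φ.
Areal scale = k² = sec²φ = 1/cos²(35.8°) = 1/0.8111² = 1.520.
True area = apparent / (areal scale) = 180000 / 1.520 ≈ 118000 km².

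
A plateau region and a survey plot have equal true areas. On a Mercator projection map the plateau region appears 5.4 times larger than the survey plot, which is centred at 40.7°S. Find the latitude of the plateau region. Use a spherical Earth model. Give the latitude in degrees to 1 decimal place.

71.0°

For equal true areas on Mercator, apparent areas scale as sec²φ, so the ratio is cos²φ₂ / cos²φ₁.
cos²φ₂ / cos²φ₁ = 5.4  ⇒  cos φ₁ = cos 40.7° / √5.4 = 0.7581/2.324 = 0.3262.
φ₁ = arccos(0.3262) ≈ 71.0°.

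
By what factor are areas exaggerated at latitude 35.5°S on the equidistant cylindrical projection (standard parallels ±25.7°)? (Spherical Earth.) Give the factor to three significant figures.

1.11

With standard parallel φ₀ = 25.7°, the equirectangular projection gives x = Rλ cos φ₀, y = Rφ, so h = 1 and k = cos 25.7° / cos φ.
Areal scale = h·k = 1 × cos φ₀ / cos φ; at 35.5°, h = 1.000, k = 1.107, so h·k = 1.107.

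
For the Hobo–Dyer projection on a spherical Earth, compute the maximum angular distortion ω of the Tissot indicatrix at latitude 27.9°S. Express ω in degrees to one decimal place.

Hobo–Dyer is a cylindrical equal-area projection with standard parallels at ±37.5°. Cylindrical equal-area (φ₀ = 37.5°): h = cos φ / cos 37.5° along meridians, k = cos 37.5° / cos φ along parallels; h·k = 1.
At 27.9°: h = 1.114, k = 0.8977; principal scales a = 1.114, b = 0.8977.
sin(ω/2) = (a − b)/(a + b) = 0.2163/2.012 = 0.1075, so ω = 2 arcsin(0.1075) ≈ 12.3°.

12.3°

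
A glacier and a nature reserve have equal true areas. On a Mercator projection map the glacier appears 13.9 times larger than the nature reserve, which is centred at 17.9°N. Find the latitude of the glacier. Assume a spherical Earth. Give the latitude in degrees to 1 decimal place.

75.2°

For equal true areas on Mercator, apparent areas scale as sec²φ, so the ratio is cos²φ₂ / cos²φ₁.
cos²φ₂ / cos²φ₁ = 13.9  ⇒  cos φ₁ = cos 17.9° / √13.9 = 0.9516/3.728 = 0.2552.
φ₁ = arccos(0.2552) ≈ 75.2°.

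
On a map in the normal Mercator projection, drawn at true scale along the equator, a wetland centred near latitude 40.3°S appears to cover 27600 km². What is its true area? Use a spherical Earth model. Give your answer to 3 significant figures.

For Mercator, h = k = sec φ (a conformal cylindrical projection has a single point scale, 1/cos φ).
Areal scale = k² = sec²φ = 1/cos²(40.3°) = 1/0.7627² = 1.719.
True area = apparent / (areal scale) = 27600 / 1.719 ≈ 16100 km².

16100 km²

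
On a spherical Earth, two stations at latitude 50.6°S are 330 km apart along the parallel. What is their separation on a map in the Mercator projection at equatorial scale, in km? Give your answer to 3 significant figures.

For Mercator, h = k = sec φ (a conformal cylindrical projection has a single point scale, 1/cos φ).
Along the parallel, k = sec 50.6° = 1/0.6347 = 1.575.
Map distance = 330 × 1.575 ≈ 520 km.

520 km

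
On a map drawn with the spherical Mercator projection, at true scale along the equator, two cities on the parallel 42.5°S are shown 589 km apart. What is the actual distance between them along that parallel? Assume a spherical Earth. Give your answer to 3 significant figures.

434 km

Mercator is conformal, so the point scale is isotropic: h = k = sec φ = 1/cos φ.
Along the parallel at 42.5°, map distances are exaggerated by k = sec 42.5° = 1.356.
True distance = 589 / 1.356 = 589 × cos 42.5° ≈ 434 km.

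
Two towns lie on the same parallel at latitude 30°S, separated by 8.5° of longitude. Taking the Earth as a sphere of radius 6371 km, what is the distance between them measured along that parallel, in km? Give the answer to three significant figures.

Arc length along a parallel = R cos φ · Δλ (with Δλ in radians).
= 6371 × cos 30° × (8.5° × π/180) = 6371 × 0.8660 × 0.1484 ≈ 819 km.

819 km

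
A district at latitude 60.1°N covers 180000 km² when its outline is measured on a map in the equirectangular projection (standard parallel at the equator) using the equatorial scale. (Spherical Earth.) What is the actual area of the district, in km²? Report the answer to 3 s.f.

In the plate carrée (x = Rλ, y = Rφ), meridians are true-scale (h = 1) and parallels are stretched by k = sec φ.
Areal scale = h·k = 1 × sec φ; at 60.1°, h = 1.000, k = 2.006, so h·k = 2.006.
True area = apparent / (areal scale) = 180000 / 2.006 ≈ 89700 km².

89700 km²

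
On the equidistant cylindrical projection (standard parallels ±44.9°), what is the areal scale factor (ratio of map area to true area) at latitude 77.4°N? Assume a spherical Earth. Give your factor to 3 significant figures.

With standard parallel φ₀ = 44.9°, the equirectangular projection gives x = Rλ cos φ₀, y = Rφ, so h = 1 and k = cos 44.9° / cos φ.
Areal scale = h·k = 1 × cos φ₀ / cos φ; at 77.4°, h = 1.000, k = 3.247, so h·k = 3.247.

3.25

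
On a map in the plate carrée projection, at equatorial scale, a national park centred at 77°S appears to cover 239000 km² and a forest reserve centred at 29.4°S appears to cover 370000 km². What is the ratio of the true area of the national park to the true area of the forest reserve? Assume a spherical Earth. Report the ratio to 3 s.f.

Plate carrée has h = 1 and k = sec φ, giving areal scale sec φ; true area = (apparent area) · cos φ.
True area of national park: 239000 × cos(77°) = 239000 × 0.2250 = 53760 km².
True area of forest reserve: 370000 × cos(29.4°) = 370000 × 0.8712 = 322300 km².
Ratio = 53760 / 322300 ≈ 0.167.

0.167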